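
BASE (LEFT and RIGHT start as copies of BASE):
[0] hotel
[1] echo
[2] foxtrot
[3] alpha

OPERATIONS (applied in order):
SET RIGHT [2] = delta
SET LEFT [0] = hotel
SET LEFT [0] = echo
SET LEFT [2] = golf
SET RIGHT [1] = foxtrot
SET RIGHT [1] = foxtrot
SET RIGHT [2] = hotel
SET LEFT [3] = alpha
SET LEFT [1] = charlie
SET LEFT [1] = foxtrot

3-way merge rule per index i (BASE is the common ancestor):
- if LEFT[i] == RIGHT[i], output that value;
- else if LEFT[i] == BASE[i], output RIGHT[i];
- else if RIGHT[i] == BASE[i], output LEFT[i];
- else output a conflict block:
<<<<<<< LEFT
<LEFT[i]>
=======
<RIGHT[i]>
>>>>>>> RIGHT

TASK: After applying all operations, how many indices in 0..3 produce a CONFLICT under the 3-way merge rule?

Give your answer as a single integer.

Answer: 1

Derivation:
Final LEFT:  [echo, foxtrot, golf, alpha]
Final RIGHT: [hotel, foxtrot, hotel, alpha]
i=0: L=echo, R=hotel=BASE -> take LEFT -> echo
i=1: L=foxtrot R=foxtrot -> agree -> foxtrot
i=2: BASE=foxtrot L=golf R=hotel all differ -> CONFLICT
i=3: L=alpha R=alpha -> agree -> alpha
Conflict count: 1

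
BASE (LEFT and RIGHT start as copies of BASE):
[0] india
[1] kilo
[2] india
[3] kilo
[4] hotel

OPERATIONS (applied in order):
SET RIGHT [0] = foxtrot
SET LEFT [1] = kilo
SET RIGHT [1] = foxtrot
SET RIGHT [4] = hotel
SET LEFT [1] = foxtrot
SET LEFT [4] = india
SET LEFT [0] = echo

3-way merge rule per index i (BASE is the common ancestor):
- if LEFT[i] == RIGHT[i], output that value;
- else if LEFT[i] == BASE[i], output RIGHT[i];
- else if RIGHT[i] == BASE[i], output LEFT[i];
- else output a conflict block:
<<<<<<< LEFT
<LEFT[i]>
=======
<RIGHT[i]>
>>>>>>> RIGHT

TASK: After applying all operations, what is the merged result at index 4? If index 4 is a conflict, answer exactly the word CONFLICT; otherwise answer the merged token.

Answer: india

Derivation:
Final LEFT:  [echo, foxtrot, india, kilo, india]
Final RIGHT: [foxtrot, foxtrot, india, kilo, hotel]
i=0: BASE=india L=echo R=foxtrot all differ -> CONFLICT
i=1: L=foxtrot R=foxtrot -> agree -> foxtrot
i=2: L=india R=india -> agree -> india
i=3: L=kilo R=kilo -> agree -> kilo
i=4: L=india, R=hotel=BASE -> take LEFT -> india
Index 4 -> india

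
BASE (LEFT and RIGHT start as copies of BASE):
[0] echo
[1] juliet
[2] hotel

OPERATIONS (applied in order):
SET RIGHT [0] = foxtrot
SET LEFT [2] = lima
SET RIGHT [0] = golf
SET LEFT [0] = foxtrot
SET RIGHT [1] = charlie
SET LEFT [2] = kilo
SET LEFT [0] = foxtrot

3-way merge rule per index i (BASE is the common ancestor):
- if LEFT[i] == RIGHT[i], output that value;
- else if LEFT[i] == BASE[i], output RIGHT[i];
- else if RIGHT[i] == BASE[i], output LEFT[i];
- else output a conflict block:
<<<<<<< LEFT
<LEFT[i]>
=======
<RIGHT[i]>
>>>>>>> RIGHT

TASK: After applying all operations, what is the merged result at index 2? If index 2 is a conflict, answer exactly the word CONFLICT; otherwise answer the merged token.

Answer: kilo

Derivation:
Final LEFT:  [foxtrot, juliet, kilo]
Final RIGHT: [golf, charlie, hotel]
i=0: BASE=echo L=foxtrot R=golf all differ -> CONFLICT
i=1: L=juliet=BASE, R=charlie -> take RIGHT -> charlie
i=2: L=kilo, R=hotel=BASE -> take LEFT -> kilo
Index 2 -> kilo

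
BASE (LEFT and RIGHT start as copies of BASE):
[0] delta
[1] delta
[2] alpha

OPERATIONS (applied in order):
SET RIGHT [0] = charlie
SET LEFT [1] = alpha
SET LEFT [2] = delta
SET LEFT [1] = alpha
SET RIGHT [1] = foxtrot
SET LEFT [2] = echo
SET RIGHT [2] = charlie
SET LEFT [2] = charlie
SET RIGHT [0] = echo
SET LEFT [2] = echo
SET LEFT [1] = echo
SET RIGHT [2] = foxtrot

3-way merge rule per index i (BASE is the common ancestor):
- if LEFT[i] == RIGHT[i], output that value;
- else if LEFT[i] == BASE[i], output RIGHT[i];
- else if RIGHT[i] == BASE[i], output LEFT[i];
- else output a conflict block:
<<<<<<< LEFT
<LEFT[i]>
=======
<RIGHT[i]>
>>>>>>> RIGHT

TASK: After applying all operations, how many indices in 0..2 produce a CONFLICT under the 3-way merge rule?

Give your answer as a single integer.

Final LEFT:  [delta, echo, echo]
Final RIGHT: [echo, foxtrot, foxtrot]
i=0: L=delta=BASE, R=echo -> take RIGHT -> echo
i=1: BASE=delta L=echo R=foxtrot all differ -> CONFLICT
i=2: BASE=alpha L=echo R=foxtrot all differ -> CONFLICT
Conflict count: 2

Answer: 2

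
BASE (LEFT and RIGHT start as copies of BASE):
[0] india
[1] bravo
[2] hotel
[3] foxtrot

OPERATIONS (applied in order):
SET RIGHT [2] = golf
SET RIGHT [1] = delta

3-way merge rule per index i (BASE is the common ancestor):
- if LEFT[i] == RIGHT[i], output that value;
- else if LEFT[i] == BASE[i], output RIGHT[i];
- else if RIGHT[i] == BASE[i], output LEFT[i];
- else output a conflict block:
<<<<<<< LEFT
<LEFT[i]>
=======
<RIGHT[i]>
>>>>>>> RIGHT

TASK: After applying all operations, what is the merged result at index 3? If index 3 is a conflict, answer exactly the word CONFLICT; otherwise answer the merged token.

Answer: foxtrot

Derivation:
Final LEFT:  [india, bravo, hotel, foxtrot]
Final RIGHT: [india, delta, golf, foxtrot]
i=0: L=india R=india -> agree -> india
i=1: L=bravo=BASE, R=delta -> take RIGHT -> delta
i=2: L=hotel=BASE, R=golf -> take RIGHT -> golf
i=3: L=foxtrot R=foxtrot -> agree -> foxtrot
Index 3 -> foxtrot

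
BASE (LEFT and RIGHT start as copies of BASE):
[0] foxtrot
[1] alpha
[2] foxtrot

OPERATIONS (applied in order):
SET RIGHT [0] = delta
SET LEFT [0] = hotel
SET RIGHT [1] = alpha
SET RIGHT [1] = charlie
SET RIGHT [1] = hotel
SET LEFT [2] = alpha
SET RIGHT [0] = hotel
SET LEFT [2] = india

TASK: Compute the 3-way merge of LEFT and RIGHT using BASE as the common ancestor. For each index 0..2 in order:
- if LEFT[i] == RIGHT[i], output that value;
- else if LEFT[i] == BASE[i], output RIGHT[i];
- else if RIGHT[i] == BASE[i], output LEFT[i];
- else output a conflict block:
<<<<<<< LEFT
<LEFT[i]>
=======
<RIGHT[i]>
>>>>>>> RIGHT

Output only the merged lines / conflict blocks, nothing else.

Answer: hotel
hotel
india

Derivation:
Final LEFT:  [hotel, alpha, india]
Final RIGHT: [hotel, hotel, foxtrot]
i=0: L=hotel R=hotel -> agree -> hotel
i=1: L=alpha=BASE, R=hotel -> take RIGHT -> hotel
i=2: L=india, R=foxtrot=BASE -> take LEFT -> india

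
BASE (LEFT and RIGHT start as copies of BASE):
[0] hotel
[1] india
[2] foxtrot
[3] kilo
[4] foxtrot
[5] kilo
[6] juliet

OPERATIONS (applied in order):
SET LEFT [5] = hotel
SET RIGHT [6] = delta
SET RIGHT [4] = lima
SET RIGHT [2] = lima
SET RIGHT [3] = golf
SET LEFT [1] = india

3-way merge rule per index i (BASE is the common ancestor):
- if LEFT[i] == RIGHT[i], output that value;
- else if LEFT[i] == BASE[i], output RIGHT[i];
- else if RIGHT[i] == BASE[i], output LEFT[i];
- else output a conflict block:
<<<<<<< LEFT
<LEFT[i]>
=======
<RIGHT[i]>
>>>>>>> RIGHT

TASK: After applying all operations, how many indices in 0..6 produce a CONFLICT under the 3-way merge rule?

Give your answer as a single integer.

Answer: 0

Derivation:
Final LEFT:  [hotel, india, foxtrot, kilo, foxtrot, hotel, juliet]
Final RIGHT: [hotel, india, lima, golf, lima, kilo, delta]
i=0: L=hotel R=hotel -> agree -> hotel
i=1: L=india R=india -> agree -> india
i=2: L=foxtrot=BASE, R=lima -> take RIGHT -> lima
i=3: L=kilo=BASE, R=golf -> take RIGHT -> golf
i=4: L=foxtrot=BASE, R=lima -> take RIGHT -> lima
i=5: L=hotel, R=kilo=BASE -> take LEFT -> hotel
i=6: L=juliet=BASE, R=delta -> take RIGHT -> delta
Conflict count: 0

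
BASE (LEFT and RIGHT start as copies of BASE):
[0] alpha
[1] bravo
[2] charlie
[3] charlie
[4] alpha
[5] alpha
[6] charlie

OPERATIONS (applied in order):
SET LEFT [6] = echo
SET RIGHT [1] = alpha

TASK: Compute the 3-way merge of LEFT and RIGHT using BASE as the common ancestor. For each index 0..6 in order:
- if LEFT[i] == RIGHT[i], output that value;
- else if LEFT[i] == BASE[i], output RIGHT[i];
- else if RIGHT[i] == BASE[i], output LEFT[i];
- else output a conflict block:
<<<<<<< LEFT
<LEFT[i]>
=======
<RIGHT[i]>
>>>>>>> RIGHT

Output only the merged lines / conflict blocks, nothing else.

Answer: alpha
alpha
charlie
charlie
alpha
alpha
echo

Derivation:
Final LEFT:  [alpha, bravo, charlie, charlie, alpha, alpha, echo]
Final RIGHT: [alpha, alpha, charlie, charlie, alpha, alpha, charlie]
i=0: L=alpha R=alpha -> agree -> alpha
i=1: L=bravo=BASE, R=alpha -> take RIGHT -> alpha
i=2: L=charlie R=charlie -> agree -> charlie
i=3: L=charlie R=charlie -> agree -> charlie
i=4: L=alpha R=alpha -> agree -> alpha
i=5: L=alpha R=alpha -> agree -> alpha
i=6: L=echo, R=charlie=BASE -> take LEFT -> echo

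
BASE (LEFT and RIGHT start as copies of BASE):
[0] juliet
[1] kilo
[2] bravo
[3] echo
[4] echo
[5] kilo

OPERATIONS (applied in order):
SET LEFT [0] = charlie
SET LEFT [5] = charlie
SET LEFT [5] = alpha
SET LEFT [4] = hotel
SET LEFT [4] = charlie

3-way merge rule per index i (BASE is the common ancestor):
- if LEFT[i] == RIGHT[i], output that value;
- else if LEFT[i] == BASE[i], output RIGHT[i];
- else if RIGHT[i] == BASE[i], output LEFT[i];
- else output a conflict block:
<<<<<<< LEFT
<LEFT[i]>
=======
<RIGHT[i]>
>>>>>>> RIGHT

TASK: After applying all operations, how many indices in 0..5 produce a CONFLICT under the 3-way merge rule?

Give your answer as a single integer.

Final LEFT:  [charlie, kilo, bravo, echo, charlie, alpha]
Final RIGHT: [juliet, kilo, bravo, echo, echo, kilo]
i=0: L=charlie, R=juliet=BASE -> take LEFT -> charlie
i=1: L=kilo R=kilo -> agree -> kilo
i=2: L=bravo R=bravo -> agree -> bravo
i=3: L=echo R=echo -> agree -> echo
i=4: L=charlie, R=echo=BASE -> take LEFT -> charlie
i=5: L=alpha, R=kilo=BASE -> take LEFT -> alpha
Conflict count: 0

Answer: 0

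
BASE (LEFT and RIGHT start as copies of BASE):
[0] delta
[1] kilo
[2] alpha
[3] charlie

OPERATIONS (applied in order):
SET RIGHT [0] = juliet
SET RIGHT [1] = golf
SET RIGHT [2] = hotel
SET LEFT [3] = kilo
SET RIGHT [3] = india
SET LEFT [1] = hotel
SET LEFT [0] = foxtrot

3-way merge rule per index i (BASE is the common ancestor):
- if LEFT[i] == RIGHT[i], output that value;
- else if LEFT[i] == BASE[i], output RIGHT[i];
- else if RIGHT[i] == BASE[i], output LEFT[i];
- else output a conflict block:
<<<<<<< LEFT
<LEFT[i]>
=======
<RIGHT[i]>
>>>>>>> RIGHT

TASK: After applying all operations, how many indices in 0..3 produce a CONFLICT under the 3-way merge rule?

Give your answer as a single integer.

Final LEFT:  [foxtrot, hotel, alpha, kilo]
Final RIGHT: [juliet, golf, hotel, india]
i=0: BASE=delta L=foxtrot R=juliet all differ -> CONFLICT
i=1: BASE=kilo L=hotel R=golf all differ -> CONFLICT
i=2: L=alpha=BASE, R=hotel -> take RIGHT -> hotel
i=3: BASE=charlie L=kilo R=india all differ -> CONFLICT
Conflict count: 3

Answer: 3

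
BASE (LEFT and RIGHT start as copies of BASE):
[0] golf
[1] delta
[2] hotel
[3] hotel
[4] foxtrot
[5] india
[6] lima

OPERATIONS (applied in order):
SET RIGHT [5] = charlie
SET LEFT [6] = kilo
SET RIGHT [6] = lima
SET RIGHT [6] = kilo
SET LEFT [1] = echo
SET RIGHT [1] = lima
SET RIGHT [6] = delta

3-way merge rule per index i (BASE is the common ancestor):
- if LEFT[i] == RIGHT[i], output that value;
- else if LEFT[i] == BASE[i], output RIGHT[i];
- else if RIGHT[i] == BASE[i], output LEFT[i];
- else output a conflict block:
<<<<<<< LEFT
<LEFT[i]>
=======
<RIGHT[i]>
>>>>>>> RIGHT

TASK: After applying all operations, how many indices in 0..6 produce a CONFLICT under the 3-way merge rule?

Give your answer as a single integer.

Final LEFT:  [golf, echo, hotel, hotel, foxtrot, india, kilo]
Final RIGHT: [golf, lima, hotel, hotel, foxtrot, charlie, delta]
i=0: L=golf R=golf -> agree -> golf
i=1: BASE=delta L=echo R=lima all differ -> CONFLICT
i=2: L=hotel R=hotel -> agree -> hotel
i=3: L=hotel R=hotel -> agree -> hotel
i=4: L=foxtrot R=foxtrot -> agree -> foxtrot
i=5: L=india=BASE, R=charlie -> take RIGHT -> charlie
i=6: BASE=lima L=kilo R=delta all differ -> CONFLICT
Conflict count: 2

Answer: 2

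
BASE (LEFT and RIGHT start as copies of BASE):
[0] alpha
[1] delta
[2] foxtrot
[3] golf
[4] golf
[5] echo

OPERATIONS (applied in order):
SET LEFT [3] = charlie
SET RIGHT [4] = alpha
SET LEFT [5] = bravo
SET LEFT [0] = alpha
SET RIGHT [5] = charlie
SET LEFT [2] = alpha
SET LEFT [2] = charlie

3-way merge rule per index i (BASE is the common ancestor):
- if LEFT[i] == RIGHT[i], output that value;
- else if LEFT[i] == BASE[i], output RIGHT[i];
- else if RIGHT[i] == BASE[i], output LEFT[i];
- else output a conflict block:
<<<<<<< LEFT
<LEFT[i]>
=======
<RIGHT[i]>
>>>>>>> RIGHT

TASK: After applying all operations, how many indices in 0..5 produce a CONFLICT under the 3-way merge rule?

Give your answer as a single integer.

Final LEFT:  [alpha, delta, charlie, charlie, golf, bravo]
Final RIGHT: [alpha, delta, foxtrot, golf, alpha, charlie]
i=0: L=alpha R=alpha -> agree -> alpha
i=1: L=delta R=delta -> agree -> delta
i=2: L=charlie, R=foxtrot=BASE -> take LEFT -> charlie
i=3: L=charlie, R=golf=BASE -> take LEFT -> charlie
i=4: L=golf=BASE, R=alpha -> take RIGHT -> alpha
i=5: BASE=echo L=bravo R=charlie all differ -> CONFLICT
Conflict count: 1

Answer: 1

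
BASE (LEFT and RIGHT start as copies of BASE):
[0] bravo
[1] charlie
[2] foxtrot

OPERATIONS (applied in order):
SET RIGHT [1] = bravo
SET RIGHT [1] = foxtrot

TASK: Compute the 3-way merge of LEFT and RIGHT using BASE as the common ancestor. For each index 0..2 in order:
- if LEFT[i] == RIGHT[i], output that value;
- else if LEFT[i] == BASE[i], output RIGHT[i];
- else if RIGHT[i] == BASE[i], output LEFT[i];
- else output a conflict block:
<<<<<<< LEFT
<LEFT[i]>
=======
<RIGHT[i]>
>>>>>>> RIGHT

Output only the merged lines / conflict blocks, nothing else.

Answer: bravo
foxtrot
foxtrot

Derivation:
Final LEFT:  [bravo, charlie, foxtrot]
Final RIGHT: [bravo, foxtrot, foxtrot]
i=0: L=bravo R=bravo -> agree -> bravo
i=1: L=charlie=BASE, R=foxtrot -> take RIGHT -> foxtrot
i=2: L=foxtrot R=foxtrot -> agree -> foxtrot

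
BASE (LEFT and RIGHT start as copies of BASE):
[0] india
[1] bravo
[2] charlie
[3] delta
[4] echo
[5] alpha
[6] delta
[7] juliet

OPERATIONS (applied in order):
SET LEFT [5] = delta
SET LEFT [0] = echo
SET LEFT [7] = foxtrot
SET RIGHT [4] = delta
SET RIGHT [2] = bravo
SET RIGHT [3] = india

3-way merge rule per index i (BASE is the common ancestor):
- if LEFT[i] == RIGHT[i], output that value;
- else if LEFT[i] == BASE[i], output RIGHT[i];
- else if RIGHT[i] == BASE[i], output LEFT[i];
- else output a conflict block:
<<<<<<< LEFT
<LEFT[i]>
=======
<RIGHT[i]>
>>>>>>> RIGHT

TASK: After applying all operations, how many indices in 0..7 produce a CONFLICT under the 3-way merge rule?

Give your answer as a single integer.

Answer: 0

Derivation:
Final LEFT:  [echo, bravo, charlie, delta, echo, delta, delta, foxtrot]
Final RIGHT: [india, bravo, bravo, india, delta, alpha, delta, juliet]
i=0: L=echo, R=india=BASE -> take LEFT -> echo
i=1: L=bravo R=bravo -> agree -> bravo
i=2: L=charlie=BASE, R=bravo -> take RIGHT -> bravo
i=3: L=delta=BASE, R=india -> take RIGHT -> india
i=4: L=echo=BASE, R=delta -> take RIGHT -> delta
i=5: L=delta, R=alpha=BASE -> take LEFT -> delta
i=6: L=delta R=delta -> agree -> delta
i=7: L=foxtrot, R=juliet=BASE -> take LEFT -> foxtrot
Conflict count: 0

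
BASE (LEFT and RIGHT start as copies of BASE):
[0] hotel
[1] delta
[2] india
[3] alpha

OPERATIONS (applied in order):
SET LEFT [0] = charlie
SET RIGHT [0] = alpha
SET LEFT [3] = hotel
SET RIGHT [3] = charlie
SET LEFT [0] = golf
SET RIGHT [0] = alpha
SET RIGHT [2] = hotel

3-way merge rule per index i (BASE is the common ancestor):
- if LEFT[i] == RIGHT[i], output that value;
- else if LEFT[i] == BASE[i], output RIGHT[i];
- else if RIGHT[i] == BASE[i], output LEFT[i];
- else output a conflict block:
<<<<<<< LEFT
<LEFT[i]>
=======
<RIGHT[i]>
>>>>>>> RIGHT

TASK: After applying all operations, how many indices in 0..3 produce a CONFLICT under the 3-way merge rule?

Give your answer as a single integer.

Answer: 2

Derivation:
Final LEFT:  [golf, delta, india, hotel]
Final RIGHT: [alpha, delta, hotel, charlie]
i=0: BASE=hotel L=golf R=alpha all differ -> CONFLICT
i=1: L=delta R=delta -> agree -> delta
i=2: L=india=BASE, R=hotel -> take RIGHT -> hotel
i=3: BASE=alpha L=hotel R=charlie all differ -> CONFLICT
Conflict count: 2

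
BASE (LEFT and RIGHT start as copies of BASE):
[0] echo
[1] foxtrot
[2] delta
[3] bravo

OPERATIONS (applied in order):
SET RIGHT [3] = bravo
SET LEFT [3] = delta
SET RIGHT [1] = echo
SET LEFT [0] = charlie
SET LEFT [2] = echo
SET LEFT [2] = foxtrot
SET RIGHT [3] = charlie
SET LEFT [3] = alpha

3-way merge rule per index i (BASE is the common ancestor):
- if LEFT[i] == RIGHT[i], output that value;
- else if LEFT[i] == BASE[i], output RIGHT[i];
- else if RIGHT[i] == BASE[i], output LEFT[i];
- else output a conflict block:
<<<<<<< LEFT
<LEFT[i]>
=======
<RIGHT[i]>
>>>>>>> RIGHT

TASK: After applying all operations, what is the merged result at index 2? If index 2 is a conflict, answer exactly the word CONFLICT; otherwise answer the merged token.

Answer: foxtrot

Derivation:
Final LEFT:  [charlie, foxtrot, foxtrot, alpha]
Final RIGHT: [echo, echo, delta, charlie]
i=0: L=charlie, R=echo=BASE -> take LEFT -> charlie
i=1: L=foxtrot=BASE, R=echo -> take RIGHT -> echo
i=2: L=foxtrot, R=delta=BASE -> take LEFT -> foxtrot
i=3: BASE=bravo L=alpha R=charlie all differ -> CONFLICT
Index 2 -> foxtrot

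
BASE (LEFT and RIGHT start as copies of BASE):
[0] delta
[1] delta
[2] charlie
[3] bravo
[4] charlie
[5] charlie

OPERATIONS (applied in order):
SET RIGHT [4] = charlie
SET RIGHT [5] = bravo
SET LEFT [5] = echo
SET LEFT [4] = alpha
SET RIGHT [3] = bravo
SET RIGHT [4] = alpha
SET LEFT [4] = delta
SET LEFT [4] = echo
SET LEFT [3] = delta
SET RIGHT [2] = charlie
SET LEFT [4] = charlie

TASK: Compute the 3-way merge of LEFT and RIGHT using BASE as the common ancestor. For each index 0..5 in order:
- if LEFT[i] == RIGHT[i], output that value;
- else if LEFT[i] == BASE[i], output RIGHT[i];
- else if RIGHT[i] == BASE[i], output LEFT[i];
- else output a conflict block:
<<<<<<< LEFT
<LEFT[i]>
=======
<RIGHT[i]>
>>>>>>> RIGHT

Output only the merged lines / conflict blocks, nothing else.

Final LEFT:  [delta, delta, charlie, delta, charlie, echo]
Final RIGHT: [delta, delta, charlie, bravo, alpha, bravo]
i=0: L=delta R=delta -> agree -> delta
i=1: L=delta R=delta -> agree -> delta
i=2: L=charlie R=charlie -> agree -> charlie
i=3: L=delta, R=bravo=BASE -> take LEFT -> delta
i=4: L=charlie=BASE, R=alpha -> take RIGHT -> alpha
i=5: BASE=charlie L=echo R=bravo all differ -> CONFLICT

Answer: delta
delta
charlie
delta
alpha
<<<<<<< LEFT
echo
=======
bravo
>>>>>>> RIGHT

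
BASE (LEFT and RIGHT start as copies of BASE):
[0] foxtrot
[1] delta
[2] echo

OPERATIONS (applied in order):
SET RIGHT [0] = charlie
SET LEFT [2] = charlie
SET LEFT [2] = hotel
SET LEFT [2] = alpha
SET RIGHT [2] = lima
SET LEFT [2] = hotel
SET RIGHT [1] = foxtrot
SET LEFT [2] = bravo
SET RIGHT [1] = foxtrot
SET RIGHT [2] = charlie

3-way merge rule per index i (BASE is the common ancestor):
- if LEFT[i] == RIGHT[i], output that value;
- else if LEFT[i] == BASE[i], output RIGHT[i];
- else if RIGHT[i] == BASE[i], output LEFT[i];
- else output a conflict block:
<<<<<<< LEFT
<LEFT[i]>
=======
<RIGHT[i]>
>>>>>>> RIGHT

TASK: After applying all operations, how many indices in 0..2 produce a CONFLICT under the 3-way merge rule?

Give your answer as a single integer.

Final LEFT:  [foxtrot, delta, bravo]
Final RIGHT: [charlie, foxtrot, charlie]
i=0: L=foxtrot=BASE, R=charlie -> take RIGHT -> charlie
i=1: L=delta=BASE, R=foxtrot -> take RIGHT -> foxtrot
i=2: BASE=echo L=bravo R=charlie all differ -> CONFLICT
Conflict count: 1

Answer: 1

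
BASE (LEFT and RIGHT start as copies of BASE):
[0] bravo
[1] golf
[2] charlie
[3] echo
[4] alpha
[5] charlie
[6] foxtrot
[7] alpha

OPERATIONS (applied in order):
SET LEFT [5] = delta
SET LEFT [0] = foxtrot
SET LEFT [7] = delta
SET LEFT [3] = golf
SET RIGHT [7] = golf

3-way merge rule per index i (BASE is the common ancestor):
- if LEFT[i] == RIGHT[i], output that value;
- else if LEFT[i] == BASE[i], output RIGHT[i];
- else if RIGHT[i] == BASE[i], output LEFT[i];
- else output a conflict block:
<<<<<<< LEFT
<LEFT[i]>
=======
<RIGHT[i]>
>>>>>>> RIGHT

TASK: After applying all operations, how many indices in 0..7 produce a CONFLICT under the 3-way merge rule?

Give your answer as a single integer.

Answer: 1

Derivation:
Final LEFT:  [foxtrot, golf, charlie, golf, alpha, delta, foxtrot, delta]
Final RIGHT: [bravo, golf, charlie, echo, alpha, charlie, foxtrot, golf]
i=0: L=foxtrot, R=bravo=BASE -> take LEFT -> foxtrot
i=1: L=golf R=golf -> agree -> golf
i=2: L=charlie R=charlie -> agree -> charlie
i=3: L=golf, R=echo=BASE -> take LEFT -> golf
i=4: L=alpha R=alpha -> agree -> alpha
i=5: L=delta, R=charlie=BASE -> take LEFT -> delta
i=6: L=foxtrot R=foxtrot -> agree -> foxtrot
i=7: BASE=alpha L=delta R=golf all differ -> CONFLICT
Conflict count: 1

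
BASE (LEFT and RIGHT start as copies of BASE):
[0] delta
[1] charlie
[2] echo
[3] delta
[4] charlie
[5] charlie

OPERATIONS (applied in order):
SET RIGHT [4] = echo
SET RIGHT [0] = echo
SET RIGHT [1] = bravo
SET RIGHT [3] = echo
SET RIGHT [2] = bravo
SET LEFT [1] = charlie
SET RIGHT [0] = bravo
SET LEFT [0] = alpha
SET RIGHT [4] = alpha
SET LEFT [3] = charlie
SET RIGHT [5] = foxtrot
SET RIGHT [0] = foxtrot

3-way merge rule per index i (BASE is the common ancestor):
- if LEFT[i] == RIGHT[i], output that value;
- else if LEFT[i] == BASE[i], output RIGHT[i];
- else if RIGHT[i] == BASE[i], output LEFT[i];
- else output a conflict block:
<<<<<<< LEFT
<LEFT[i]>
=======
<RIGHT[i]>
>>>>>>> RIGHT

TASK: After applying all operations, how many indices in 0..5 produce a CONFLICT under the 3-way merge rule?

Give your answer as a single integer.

Final LEFT:  [alpha, charlie, echo, charlie, charlie, charlie]
Final RIGHT: [foxtrot, bravo, bravo, echo, alpha, foxtrot]
i=0: BASE=delta L=alpha R=foxtrot all differ -> CONFLICT
i=1: L=charlie=BASE, R=bravo -> take RIGHT -> bravo
i=2: L=echo=BASE, R=bravo -> take RIGHT -> bravo
i=3: BASE=delta L=charlie R=echo all differ -> CONFLICT
i=4: L=charlie=BASE, R=alpha -> take RIGHT -> alpha
i=5: L=charlie=BASE, R=foxtrot -> take RIGHT -> foxtrot
Conflict count: 2

Answer: 2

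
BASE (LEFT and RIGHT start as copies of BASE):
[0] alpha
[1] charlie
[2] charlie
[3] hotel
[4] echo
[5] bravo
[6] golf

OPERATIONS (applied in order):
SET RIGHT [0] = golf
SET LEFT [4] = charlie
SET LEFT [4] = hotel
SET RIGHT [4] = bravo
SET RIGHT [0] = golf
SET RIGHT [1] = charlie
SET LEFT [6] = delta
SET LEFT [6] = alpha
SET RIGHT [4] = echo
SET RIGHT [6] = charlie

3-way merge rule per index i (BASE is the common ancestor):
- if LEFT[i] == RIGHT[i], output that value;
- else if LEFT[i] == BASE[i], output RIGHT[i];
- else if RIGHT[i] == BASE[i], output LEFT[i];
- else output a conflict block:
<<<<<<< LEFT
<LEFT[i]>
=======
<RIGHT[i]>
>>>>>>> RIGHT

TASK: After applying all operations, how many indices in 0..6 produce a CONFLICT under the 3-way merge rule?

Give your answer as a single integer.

Final LEFT:  [alpha, charlie, charlie, hotel, hotel, bravo, alpha]
Final RIGHT: [golf, charlie, charlie, hotel, echo, bravo, charlie]
i=0: L=alpha=BASE, R=golf -> take RIGHT -> golf
i=1: L=charlie R=charlie -> agree -> charlie
i=2: L=charlie R=charlie -> agree -> charlie
i=3: L=hotel R=hotel -> agree -> hotel
i=4: L=hotel, R=echo=BASE -> take LEFT -> hotel
i=5: L=bravo R=bravo -> agree -> bravo
i=6: BASE=golf L=alpha R=charlie all differ -> CONFLICT
Conflict count: 1

Answer: 1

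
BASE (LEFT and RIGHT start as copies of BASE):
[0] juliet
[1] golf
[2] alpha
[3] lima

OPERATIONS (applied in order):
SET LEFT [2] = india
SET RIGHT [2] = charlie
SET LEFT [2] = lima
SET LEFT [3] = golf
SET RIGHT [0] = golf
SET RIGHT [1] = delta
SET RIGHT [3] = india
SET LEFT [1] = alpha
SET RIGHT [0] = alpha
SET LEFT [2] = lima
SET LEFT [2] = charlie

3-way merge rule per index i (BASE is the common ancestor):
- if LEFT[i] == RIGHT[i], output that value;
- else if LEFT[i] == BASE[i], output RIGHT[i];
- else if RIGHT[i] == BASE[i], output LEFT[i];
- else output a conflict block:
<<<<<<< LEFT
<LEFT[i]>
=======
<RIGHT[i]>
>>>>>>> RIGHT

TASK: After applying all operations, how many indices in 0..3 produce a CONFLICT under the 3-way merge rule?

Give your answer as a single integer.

Answer: 2

Derivation:
Final LEFT:  [juliet, alpha, charlie, golf]
Final RIGHT: [alpha, delta, charlie, india]
i=0: L=juliet=BASE, R=alpha -> take RIGHT -> alpha
i=1: BASE=golf L=alpha R=delta all differ -> CONFLICT
i=2: L=charlie R=charlie -> agree -> charlie
i=3: BASE=lima L=golf R=india all differ -> CONFLICT
Conflict count: 2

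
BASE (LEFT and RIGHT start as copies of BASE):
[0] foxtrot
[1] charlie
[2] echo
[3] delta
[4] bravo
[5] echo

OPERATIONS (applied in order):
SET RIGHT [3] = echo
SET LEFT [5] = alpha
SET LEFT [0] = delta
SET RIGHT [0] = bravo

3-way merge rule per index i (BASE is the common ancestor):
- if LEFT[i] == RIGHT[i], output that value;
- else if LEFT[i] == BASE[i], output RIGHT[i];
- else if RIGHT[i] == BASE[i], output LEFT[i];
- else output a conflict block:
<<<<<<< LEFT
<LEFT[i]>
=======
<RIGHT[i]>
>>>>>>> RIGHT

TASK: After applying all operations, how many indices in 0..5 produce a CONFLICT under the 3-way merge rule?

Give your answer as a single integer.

Final LEFT:  [delta, charlie, echo, delta, bravo, alpha]
Final RIGHT: [bravo, charlie, echo, echo, bravo, echo]
i=0: BASE=foxtrot L=delta R=bravo all differ -> CONFLICT
i=1: L=charlie R=charlie -> agree -> charlie
i=2: L=echo R=echo -> agree -> echo
i=3: L=delta=BASE, R=echo -> take RIGHT -> echo
i=4: L=bravo R=bravo -> agree -> bravo
i=5: L=alpha, R=echo=BASE -> take LEFT -> alpha
Conflict count: 1

Answer: 1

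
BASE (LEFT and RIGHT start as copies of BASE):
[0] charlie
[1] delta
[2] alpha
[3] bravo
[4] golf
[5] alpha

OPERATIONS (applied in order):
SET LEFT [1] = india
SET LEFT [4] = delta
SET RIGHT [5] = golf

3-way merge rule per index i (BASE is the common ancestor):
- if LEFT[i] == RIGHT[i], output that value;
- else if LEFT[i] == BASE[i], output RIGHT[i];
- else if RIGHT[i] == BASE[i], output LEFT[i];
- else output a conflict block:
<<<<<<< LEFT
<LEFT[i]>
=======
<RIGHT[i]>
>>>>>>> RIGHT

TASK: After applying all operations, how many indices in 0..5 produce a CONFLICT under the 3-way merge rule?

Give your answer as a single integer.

Answer: 0

Derivation:
Final LEFT:  [charlie, india, alpha, bravo, delta, alpha]
Final RIGHT: [charlie, delta, alpha, bravo, golf, golf]
i=0: L=charlie R=charlie -> agree -> charlie
i=1: L=india, R=delta=BASE -> take LEFT -> india
i=2: L=alpha R=alpha -> agree -> alpha
i=3: L=bravo R=bravo -> agree -> bravo
i=4: L=delta, R=golf=BASE -> take LEFT -> delta
i=5: L=alpha=BASE, R=golf -> take RIGHT -> golf
Conflict count: 0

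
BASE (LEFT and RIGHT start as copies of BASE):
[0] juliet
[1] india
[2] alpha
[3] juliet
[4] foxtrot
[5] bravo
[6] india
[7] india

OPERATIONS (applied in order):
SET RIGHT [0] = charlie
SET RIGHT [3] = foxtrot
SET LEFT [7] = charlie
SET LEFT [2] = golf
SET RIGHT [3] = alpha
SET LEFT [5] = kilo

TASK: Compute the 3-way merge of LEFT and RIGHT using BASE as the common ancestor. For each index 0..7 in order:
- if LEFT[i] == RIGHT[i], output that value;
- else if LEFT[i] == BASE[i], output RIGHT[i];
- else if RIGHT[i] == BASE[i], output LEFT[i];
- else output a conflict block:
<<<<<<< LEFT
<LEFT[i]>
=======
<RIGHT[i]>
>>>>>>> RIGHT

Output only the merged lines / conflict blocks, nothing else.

Answer: charlie
india
golf
alpha
foxtrot
kilo
india
charlie

Derivation:
Final LEFT:  [juliet, india, golf, juliet, foxtrot, kilo, india, charlie]
Final RIGHT: [charlie, india, alpha, alpha, foxtrot, bravo, india, india]
i=0: L=juliet=BASE, R=charlie -> take RIGHT -> charlie
i=1: L=india R=india -> agree -> india
i=2: L=golf, R=alpha=BASE -> take LEFT -> golf
i=3: L=juliet=BASE, R=alpha -> take RIGHT -> alpha
i=4: L=foxtrot R=foxtrot -> agree -> foxtrot
i=5: L=kilo, R=bravo=BASE -> take LEFT -> kilo
i=6: L=india R=india -> agree -> india
i=7: L=charlie, R=india=BASE -> take LEFT -> charlie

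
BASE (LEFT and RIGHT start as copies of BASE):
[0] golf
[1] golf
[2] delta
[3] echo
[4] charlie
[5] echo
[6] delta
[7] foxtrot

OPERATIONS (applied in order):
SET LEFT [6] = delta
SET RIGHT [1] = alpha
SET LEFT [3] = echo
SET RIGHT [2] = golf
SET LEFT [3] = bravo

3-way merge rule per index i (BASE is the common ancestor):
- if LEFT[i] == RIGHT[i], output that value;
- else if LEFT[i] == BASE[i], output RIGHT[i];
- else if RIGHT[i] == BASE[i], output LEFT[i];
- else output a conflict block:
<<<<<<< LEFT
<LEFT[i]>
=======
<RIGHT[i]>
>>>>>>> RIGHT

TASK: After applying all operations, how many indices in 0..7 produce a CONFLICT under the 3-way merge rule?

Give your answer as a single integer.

Final LEFT:  [golf, golf, delta, bravo, charlie, echo, delta, foxtrot]
Final RIGHT: [golf, alpha, golf, echo, charlie, echo, delta, foxtrot]
i=0: L=golf R=golf -> agree -> golf
i=1: L=golf=BASE, R=alpha -> take RIGHT -> alpha
i=2: L=delta=BASE, R=golf -> take RIGHT -> golf
i=3: L=bravo, R=echo=BASE -> take LEFT -> bravo
i=4: L=charlie R=charlie -> agree -> charlie
i=5: L=echo R=echo -> agree -> echo
i=6: L=delta R=delta -> agree -> delta
i=7: L=foxtrot R=foxtrot -> agree -> foxtrot
Conflict count: 0

Answer: 0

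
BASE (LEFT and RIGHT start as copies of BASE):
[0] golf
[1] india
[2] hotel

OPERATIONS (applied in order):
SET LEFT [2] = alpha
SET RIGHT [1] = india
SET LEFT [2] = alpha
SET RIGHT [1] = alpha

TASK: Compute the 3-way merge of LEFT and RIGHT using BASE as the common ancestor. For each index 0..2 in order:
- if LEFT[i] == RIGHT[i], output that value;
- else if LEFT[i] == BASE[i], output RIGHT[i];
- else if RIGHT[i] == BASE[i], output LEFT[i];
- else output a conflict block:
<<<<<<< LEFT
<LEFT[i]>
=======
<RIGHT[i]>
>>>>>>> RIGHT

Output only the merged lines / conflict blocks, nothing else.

Final LEFT:  [golf, india, alpha]
Final RIGHT: [golf, alpha, hotel]
i=0: L=golf R=golf -> agree -> golf
i=1: L=india=BASE, R=alpha -> take RIGHT -> alpha
i=2: L=alpha, R=hotel=BASE -> take LEFT -> alpha

Answer: golf
alpha
alpha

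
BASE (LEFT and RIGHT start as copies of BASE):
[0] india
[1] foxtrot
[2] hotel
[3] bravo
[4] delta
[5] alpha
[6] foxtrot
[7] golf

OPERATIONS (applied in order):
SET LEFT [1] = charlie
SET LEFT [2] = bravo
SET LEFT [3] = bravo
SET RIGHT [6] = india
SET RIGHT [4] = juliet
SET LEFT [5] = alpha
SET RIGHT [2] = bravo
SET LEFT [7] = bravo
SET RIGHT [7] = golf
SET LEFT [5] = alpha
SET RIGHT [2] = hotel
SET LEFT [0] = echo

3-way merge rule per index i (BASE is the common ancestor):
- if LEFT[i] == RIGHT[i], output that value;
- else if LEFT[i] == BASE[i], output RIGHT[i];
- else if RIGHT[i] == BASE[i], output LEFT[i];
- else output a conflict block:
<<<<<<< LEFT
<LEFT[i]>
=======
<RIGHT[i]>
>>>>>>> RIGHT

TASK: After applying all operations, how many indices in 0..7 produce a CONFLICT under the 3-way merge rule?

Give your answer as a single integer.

Final LEFT:  [echo, charlie, bravo, bravo, delta, alpha, foxtrot, bravo]
Final RIGHT: [india, foxtrot, hotel, bravo, juliet, alpha, india, golf]
i=0: L=echo, R=india=BASE -> take LEFT -> echo
i=1: L=charlie, R=foxtrot=BASE -> take LEFT -> charlie
i=2: L=bravo, R=hotel=BASE -> take LEFT -> bravo
i=3: L=bravo R=bravo -> agree -> bravo
i=4: L=delta=BASE, R=juliet -> take RIGHT -> juliet
i=5: L=alpha R=alpha -> agree -> alpha
i=6: L=foxtrot=BASE, R=india -> take RIGHT -> india
i=7: L=bravo, R=golf=BASE -> take LEFT -> bravo
Conflict count: 0

Answer: 0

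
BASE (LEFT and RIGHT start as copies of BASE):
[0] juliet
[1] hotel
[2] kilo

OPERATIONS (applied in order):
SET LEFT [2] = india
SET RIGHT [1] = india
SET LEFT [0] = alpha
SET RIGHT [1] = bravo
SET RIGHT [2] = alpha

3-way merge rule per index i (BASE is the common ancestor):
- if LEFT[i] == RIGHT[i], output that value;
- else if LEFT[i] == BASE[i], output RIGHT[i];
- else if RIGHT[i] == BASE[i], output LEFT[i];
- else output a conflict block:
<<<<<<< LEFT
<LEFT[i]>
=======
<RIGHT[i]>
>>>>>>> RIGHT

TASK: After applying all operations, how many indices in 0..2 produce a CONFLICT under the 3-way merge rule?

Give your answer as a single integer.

Final LEFT:  [alpha, hotel, india]
Final RIGHT: [juliet, bravo, alpha]
i=0: L=alpha, R=juliet=BASE -> take LEFT -> alpha
i=1: L=hotel=BASE, R=bravo -> take RIGHT -> bravo
i=2: BASE=kilo L=india R=alpha all differ -> CONFLICT
Conflict count: 1

Answer: 1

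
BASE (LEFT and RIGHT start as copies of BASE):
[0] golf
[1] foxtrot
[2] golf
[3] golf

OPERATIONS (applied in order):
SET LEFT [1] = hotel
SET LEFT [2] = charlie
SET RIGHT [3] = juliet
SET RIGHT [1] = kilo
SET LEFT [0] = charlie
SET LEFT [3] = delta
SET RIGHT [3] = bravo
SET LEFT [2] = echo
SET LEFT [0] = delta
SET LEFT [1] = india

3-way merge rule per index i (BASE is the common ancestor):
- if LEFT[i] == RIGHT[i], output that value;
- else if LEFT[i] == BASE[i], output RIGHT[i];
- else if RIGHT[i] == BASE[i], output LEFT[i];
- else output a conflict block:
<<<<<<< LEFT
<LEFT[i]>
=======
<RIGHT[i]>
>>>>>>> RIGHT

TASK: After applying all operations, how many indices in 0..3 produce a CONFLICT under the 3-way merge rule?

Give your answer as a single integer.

Answer: 2

Derivation:
Final LEFT:  [delta, india, echo, delta]
Final RIGHT: [golf, kilo, golf, bravo]
i=0: L=delta, R=golf=BASE -> take LEFT -> delta
i=1: BASE=foxtrot L=india R=kilo all differ -> CONFLICT
i=2: L=echo, R=golf=BASE -> take LEFT -> echo
i=3: BASE=golf L=delta R=bravo all differ -> CONFLICT
Conflict count: 2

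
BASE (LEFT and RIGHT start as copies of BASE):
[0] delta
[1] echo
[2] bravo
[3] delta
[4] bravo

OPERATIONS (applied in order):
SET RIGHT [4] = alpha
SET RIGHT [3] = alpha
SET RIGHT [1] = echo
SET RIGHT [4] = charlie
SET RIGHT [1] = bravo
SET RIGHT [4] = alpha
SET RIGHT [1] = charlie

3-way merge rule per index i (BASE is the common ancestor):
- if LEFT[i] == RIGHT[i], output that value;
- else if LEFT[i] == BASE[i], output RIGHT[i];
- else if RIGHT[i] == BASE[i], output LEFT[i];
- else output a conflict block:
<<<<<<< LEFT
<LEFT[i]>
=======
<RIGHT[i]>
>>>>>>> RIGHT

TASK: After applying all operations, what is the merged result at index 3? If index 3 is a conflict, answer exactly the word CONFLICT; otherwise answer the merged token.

Final LEFT:  [delta, echo, bravo, delta, bravo]
Final RIGHT: [delta, charlie, bravo, alpha, alpha]
i=0: L=delta R=delta -> agree -> delta
i=1: L=echo=BASE, R=charlie -> take RIGHT -> charlie
i=2: L=bravo R=bravo -> agree -> bravo
i=3: L=delta=BASE, R=alpha -> take RIGHT -> alpha
i=4: L=bravo=BASE, R=alpha -> take RIGHT -> alpha
Index 3 -> alpha

Answer: alpha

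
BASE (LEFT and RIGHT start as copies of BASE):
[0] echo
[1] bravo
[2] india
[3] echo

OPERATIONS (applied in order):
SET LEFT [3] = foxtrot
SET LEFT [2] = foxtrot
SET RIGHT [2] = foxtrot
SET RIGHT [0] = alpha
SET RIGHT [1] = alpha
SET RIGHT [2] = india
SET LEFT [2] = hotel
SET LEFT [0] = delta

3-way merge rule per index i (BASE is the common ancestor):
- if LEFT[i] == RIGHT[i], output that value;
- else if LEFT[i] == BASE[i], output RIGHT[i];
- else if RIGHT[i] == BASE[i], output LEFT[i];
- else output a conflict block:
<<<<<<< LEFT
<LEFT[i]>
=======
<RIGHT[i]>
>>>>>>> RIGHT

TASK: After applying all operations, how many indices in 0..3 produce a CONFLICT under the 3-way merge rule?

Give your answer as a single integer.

Final LEFT:  [delta, bravo, hotel, foxtrot]
Final RIGHT: [alpha, alpha, india, echo]
i=0: BASE=echo L=delta R=alpha all differ -> CONFLICT
i=1: L=bravo=BASE, R=alpha -> take RIGHT -> alpha
i=2: L=hotel, R=india=BASE -> take LEFT -> hotel
i=3: L=foxtrot, R=echo=BASE -> take LEFT -> foxtrot
Conflict count: 1

Answer: 1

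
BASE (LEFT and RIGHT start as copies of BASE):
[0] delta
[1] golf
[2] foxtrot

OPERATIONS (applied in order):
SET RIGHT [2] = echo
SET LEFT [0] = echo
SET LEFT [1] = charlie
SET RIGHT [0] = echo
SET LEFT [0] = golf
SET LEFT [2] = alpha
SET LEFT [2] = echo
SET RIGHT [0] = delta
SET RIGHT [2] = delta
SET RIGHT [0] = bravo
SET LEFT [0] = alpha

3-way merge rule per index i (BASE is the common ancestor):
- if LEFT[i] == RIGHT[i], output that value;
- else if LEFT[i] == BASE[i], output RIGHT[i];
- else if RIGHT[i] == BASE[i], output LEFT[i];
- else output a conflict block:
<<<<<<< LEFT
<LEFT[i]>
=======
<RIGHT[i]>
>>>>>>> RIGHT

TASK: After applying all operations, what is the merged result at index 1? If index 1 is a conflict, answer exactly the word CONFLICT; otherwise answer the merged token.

Final LEFT:  [alpha, charlie, echo]
Final RIGHT: [bravo, golf, delta]
i=0: BASE=delta L=alpha R=bravo all differ -> CONFLICT
i=1: L=charlie, R=golf=BASE -> take LEFT -> charlie
i=2: BASE=foxtrot L=echo R=delta all differ -> CONFLICT
Index 1 -> charlie

Answer: charlie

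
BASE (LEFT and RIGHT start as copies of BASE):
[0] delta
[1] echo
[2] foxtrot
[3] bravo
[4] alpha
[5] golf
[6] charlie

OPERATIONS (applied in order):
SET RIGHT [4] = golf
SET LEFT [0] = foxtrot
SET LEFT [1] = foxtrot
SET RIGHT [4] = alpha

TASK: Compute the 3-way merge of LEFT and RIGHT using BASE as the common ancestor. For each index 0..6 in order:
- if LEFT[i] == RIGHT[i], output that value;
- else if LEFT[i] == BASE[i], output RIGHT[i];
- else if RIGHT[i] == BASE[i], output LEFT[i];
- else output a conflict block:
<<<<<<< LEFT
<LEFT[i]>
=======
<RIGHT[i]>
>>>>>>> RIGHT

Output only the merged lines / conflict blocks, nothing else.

Answer: foxtrot
foxtrot
foxtrot
bravo
alpha
golf
charlie

Derivation:
Final LEFT:  [foxtrot, foxtrot, foxtrot, bravo, alpha, golf, charlie]
Final RIGHT: [delta, echo, foxtrot, bravo, alpha, golf, charlie]
i=0: L=foxtrot, R=delta=BASE -> take LEFT -> foxtrot
i=1: L=foxtrot, R=echo=BASE -> take LEFT -> foxtrot
i=2: L=foxtrot R=foxtrot -> agree -> foxtrot
i=3: L=bravo R=bravo -> agree -> bravo
i=4: L=alpha R=alpha -> agree -> alpha
i=5: L=golf R=golf -> agree -> golf
i=6: L=charlie R=charlie -> agree -> charlie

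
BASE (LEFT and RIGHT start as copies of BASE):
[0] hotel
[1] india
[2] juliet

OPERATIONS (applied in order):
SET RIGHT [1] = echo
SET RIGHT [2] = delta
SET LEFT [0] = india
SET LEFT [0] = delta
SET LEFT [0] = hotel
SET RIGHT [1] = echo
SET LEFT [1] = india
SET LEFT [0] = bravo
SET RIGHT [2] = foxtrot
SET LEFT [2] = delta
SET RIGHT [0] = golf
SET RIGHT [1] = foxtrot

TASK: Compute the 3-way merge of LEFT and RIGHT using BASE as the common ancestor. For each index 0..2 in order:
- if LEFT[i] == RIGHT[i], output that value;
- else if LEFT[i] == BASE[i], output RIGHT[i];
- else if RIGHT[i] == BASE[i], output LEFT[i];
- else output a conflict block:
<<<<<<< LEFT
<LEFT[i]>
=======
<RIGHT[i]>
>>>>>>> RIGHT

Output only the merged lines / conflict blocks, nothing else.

Answer: <<<<<<< LEFT
bravo
=======
golf
>>>>>>> RIGHT
foxtrot
<<<<<<< LEFT
delta
=======
foxtrot
>>>>>>> RIGHT

Derivation:
Final LEFT:  [bravo, india, delta]
Final RIGHT: [golf, foxtrot, foxtrot]
i=0: BASE=hotel L=bravo R=golf all differ -> CONFLICT
i=1: L=india=BASE, R=foxtrot -> take RIGHT -> foxtrot
i=2: BASE=juliet L=delta R=foxtrot all differ -> CONFLICT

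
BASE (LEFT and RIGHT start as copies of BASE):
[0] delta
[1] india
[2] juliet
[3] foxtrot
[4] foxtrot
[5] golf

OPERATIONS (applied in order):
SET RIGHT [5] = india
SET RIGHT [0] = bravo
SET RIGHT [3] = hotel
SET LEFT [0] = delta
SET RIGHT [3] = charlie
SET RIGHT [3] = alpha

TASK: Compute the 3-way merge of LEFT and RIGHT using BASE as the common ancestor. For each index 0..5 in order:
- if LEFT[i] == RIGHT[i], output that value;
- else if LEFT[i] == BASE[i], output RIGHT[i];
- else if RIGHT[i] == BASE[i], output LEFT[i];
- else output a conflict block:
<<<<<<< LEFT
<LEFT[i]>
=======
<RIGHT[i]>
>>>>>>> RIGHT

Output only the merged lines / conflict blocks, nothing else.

Final LEFT:  [delta, india, juliet, foxtrot, foxtrot, golf]
Final RIGHT: [bravo, india, juliet, alpha, foxtrot, india]
i=0: L=delta=BASE, R=bravo -> take RIGHT -> bravo
i=1: L=india R=india -> agree -> india
i=2: L=juliet R=juliet -> agree -> juliet
i=3: L=foxtrot=BASE, R=alpha -> take RIGHT -> alpha
i=4: L=foxtrot R=foxtrot -> agree -> foxtrot
i=5: L=golf=BASE, R=india -> take RIGHT -> india

Answer: bravo
india
juliet
alpha
foxtrot
india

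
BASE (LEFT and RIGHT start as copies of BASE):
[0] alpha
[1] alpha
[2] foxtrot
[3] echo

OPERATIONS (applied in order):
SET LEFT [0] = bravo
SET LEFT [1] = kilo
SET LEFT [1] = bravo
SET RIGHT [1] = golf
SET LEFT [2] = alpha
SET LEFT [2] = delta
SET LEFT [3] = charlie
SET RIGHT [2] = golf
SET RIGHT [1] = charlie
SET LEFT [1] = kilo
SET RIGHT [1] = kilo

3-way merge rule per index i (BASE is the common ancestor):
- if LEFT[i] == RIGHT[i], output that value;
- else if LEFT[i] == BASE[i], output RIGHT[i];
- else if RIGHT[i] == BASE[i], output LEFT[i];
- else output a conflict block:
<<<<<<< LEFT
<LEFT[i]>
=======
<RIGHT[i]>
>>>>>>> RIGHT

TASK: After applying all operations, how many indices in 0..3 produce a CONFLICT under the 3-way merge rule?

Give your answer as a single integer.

Answer: 1

Derivation:
Final LEFT:  [bravo, kilo, delta, charlie]
Final RIGHT: [alpha, kilo, golf, echo]
i=0: L=bravo, R=alpha=BASE -> take LEFT -> bravo
i=1: L=kilo R=kilo -> agree -> kilo
i=2: BASE=foxtrot L=delta R=golf all differ -> CONFLICT
i=3: L=charlie, R=echo=BASE -> take LEFT -> charlie
Conflict count: 1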